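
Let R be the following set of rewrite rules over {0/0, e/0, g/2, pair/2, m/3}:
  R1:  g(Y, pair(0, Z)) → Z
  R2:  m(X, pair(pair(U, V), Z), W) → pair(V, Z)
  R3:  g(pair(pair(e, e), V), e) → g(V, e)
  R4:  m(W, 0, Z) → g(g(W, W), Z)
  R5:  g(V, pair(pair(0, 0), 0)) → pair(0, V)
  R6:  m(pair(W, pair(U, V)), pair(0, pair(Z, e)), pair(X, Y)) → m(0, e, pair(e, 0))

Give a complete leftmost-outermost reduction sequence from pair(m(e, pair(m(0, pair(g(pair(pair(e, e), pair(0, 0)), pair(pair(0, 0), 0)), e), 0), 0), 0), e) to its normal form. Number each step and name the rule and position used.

pair(pair(e, 0), e)

1. pair(m(e, pair(m(0, pair(g(pair(pair(e, e), pair(0, 0)), pair(pair(0, 0), 0)), e), 0), 0), 0), e)  →  pair(m(e, pair(m(0, pair(pair(0, pair(pair(e, e), pair(0, 0))), e), 0), 0), 0), e)   [R5 at 1.2.1.2.1]
2. pair(m(e, pair(m(0, pair(pair(0, pair(pair(e, e), pair(0, 0))), e), 0), 0), 0), e)  →  pair(m(e, pair(pair(pair(pair(e, e), pair(0, 0)), e), 0), 0), e)   [R2 at 1.2.1]
3. pair(m(e, pair(pair(pair(pair(e, e), pair(0, 0)), e), 0), 0), e)  →  pair(pair(e, 0), e)   [R2 at 1]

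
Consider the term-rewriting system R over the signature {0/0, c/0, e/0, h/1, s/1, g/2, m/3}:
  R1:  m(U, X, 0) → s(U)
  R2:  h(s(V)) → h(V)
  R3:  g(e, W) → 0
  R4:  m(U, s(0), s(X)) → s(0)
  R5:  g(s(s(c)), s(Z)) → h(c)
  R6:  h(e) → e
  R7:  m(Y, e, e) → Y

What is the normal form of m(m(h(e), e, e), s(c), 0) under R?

s(e)

1. m(m(h(e), e, e), s(c), 0)  →  s(m(h(e), e, e))   [R1 at ε]
2. s(m(h(e), e, e))  →  s(h(e))   [R7 at 1]
3. s(h(e))  →  s(e)   [R6 at 1]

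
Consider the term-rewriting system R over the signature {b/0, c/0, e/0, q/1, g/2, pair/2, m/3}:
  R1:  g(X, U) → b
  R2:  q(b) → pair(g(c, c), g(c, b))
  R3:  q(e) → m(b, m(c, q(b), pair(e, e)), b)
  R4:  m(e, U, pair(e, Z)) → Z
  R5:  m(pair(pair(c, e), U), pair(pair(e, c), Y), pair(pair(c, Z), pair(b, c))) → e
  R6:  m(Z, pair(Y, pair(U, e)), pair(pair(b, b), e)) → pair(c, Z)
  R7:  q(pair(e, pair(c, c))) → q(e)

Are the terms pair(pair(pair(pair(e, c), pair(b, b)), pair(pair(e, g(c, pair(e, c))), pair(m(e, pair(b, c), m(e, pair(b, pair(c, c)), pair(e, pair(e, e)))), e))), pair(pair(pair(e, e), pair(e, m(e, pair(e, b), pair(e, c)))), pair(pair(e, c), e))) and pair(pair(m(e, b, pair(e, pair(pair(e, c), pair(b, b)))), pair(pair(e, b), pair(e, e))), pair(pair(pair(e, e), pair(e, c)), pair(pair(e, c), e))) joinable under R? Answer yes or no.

Reduce t₁ = pair(pair(pair(pair(e, c), pair(b, b)), pair(pair(e, g(c, pair(e, c))), pair(m(e, pair(b, c), m(e, pair(b, pair(c, c)), pair(e, pair(e, e)))), e))), pair(pair(pair(e, e), pair(e, m(e, pair(e, b), pair(e, c)))), pair(pair(e, c), e))):
1. pair(pair(pair(pair(e, c), pair(b, b)), pair(pair(e, g(c, pair(e, c))), pair(m(e, pair(b, c), m(e, pair(b, pair(c, c)), pair(e, pair(e, e)))), e))), pair(pair(pair(e, e), pair(e, m(e, pair(e, b), pair(e, c)))), pair(pair(e, c), e)))  →  pair(pair(pair(pair(e, c), pair(b, b)), pair(pair(e, b), pair(m(e, pair(b, c), m(e, pair(b, pair(c, c)), pair(e, pair(e, e)))), e))), pair(pair(pair(e, e), pair(e, m(e, pair(e, b), pair(e, c)))), pair(pair(e, c), e)))   [R1 at 1.2.1.2]
2. pair(pair(pair(pair(e, c), pair(b, b)), pair(pair(e, b), pair(m(e, pair(b, c), m(e, pair(b, pair(c, c)), pair(e, pair(e, e)))), e))), pair(pair(pair(e, e), pair(e, m(e, pair(e, b), pair(e, c)))), pair(pair(e, c), e)))  →  pair(pair(pair(pair(e, c), pair(b, b)), pair(pair(e, b), pair(m(e, pair(b, c), pair(e, e)), e))), pair(pair(pair(e, e), pair(e, m(e, pair(e, b), pair(e, c)))), pair(pair(e, c), e)))   [R4 at 1.2.2.1.3]
3. pair(pair(pair(pair(e, c), pair(b, b)), pair(pair(e, b), pair(m(e, pair(b, c), pair(e, e)), e))), pair(pair(pair(e, e), pair(e, m(e, pair(e, b), pair(e, c)))), pair(pair(e, c), e)))  →  pair(pair(pair(pair(e, c), pair(b, b)), pair(pair(e, b), pair(e, e))), pair(pair(pair(e, e), pair(e, m(e, pair(e, b), pair(e, c)))), pair(pair(e, c), e)))   [R4 at 1.2.2.1]
4. pair(pair(pair(pair(e, c), pair(b, b)), pair(pair(e, b), pair(e, e))), pair(pair(pair(e, e), pair(e, m(e, pair(e, b), pair(e, c)))), pair(pair(e, c), e)))  →  pair(pair(pair(pair(e, c), pair(b, b)), pair(pair(e, b), pair(e, e))), pair(pair(pair(e, e), pair(e, c)), pair(pair(e, c), e)))   [R4 at 2.1.2.2]

Reduce t₂ = pair(pair(m(e, b, pair(e, pair(pair(e, c), pair(b, b)))), pair(pair(e, b), pair(e, e))), pair(pair(pair(e, e), pair(e, c)), pair(pair(e, c), e))):
1. pair(pair(m(e, b, pair(e, pair(pair(e, c), pair(b, b)))), pair(pair(e, b), pair(e, e))), pair(pair(pair(e, e), pair(e, c)), pair(pair(e, c), e)))  →  pair(pair(pair(pair(e, c), pair(b, b)), pair(pair(e, b), pair(e, e))), pair(pair(pair(e, e), pair(e, c)), pair(pair(e, c), e)))   [R4 at 1.1]

yes — NF(t₁) = pair(pair(pair(pair(e, c), pair(b, b)), pair(pair(e, b), pair(e, e))), pair(pair(pair(e, e), pair(e, c)), pair(pair(e, c), e))), NF(t₂) = pair(pair(pair(pair(e, c), pair(b, b)), pair(pair(e, b), pair(e, e))), pair(pair(pair(e, e), pair(e, c)), pair(pair(e, c), e)))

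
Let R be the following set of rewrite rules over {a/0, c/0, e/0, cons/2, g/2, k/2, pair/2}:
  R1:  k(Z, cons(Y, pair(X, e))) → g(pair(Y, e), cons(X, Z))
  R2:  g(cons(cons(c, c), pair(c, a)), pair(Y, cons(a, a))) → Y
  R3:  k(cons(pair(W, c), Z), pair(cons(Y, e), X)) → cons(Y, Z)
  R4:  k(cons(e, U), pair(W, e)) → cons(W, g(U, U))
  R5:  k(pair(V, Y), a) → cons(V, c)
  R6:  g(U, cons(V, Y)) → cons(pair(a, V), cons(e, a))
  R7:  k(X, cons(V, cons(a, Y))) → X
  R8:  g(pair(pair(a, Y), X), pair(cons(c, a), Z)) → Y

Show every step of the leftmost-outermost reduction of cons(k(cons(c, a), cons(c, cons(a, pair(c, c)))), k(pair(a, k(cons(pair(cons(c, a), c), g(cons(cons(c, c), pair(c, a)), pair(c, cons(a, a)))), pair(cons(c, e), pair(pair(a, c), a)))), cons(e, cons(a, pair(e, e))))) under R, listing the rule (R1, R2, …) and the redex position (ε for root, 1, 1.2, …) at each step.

cons(cons(c, a), pair(a, cons(c, c)))

1. cons(k(cons(c, a), cons(c, cons(a, pair(c, c)))), k(pair(a, k(cons(pair(cons(c, a), c), g(cons(cons(c, c), pair(c, a)), pair(c, cons(a, a)))), pair(cons(c, e), pair(pair(a, c), a)))), cons(e, cons(a, pair(e, e)))))  →  cons(cons(c, a), k(pair(a, k(cons(pair(cons(c, a), c), g(cons(cons(c, c), pair(c, a)), pair(c, cons(a, a)))), pair(cons(c, e), pair(pair(a, c), a)))), cons(e, cons(a, pair(e, e)))))   [R7 at 1]
2. cons(cons(c, a), k(pair(a, k(cons(pair(cons(c, a), c), g(cons(cons(c, c), pair(c, a)), pair(c, cons(a, a)))), pair(cons(c, e), pair(pair(a, c), a)))), cons(e, cons(a, pair(e, e)))))  →  cons(cons(c, a), pair(a, k(cons(pair(cons(c, a), c), g(cons(cons(c, c), pair(c, a)), pair(c, cons(a, a)))), pair(cons(c, e), pair(pair(a, c), a)))))   [R7 at 2]
3. cons(cons(c, a), pair(a, k(cons(pair(cons(c, a), c), g(cons(cons(c, c), pair(c, a)), pair(c, cons(a, a)))), pair(cons(c, e), pair(pair(a, c), a)))))  →  cons(cons(c, a), pair(a, cons(c, g(cons(cons(c, c), pair(c, a)), pair(c, cons(a, a))))))   [R3 at 2.2]
4. cons(cons(c, a), pair(a, cons(c, g(cons(cons(c, c), pair(c, a)), pair(c, cons(a, a))))))  →  cons(cons(c, a), pair(a, cons(c, c)))   [R2 at 2.2.2]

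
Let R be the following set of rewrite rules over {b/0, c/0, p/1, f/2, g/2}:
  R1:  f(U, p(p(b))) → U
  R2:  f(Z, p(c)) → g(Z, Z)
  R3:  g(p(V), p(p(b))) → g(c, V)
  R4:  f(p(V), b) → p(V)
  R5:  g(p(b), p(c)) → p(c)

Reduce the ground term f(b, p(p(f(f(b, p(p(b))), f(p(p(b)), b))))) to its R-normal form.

b

1. f(b, p(p(f(f(b, p(p(b))), f(p(p(b)), b)))))  →  f(b, p(p(f(b, f(p(p(b)), b)))))   [R1 at 2.1.1.1]
2. f(b, p(p(f(b, f(p(p(b)), b)))))  →  f(b, p(p(f(b, p(p(b))))))   [R4 at 2.1.1.2]
3. f(b, p(p(f(b, p(p(b))))))  →  f(b, p(p(b)))   [R1 at 2.1.1]
4. f(b, p(p(b)))  →  b   [R1 at ε]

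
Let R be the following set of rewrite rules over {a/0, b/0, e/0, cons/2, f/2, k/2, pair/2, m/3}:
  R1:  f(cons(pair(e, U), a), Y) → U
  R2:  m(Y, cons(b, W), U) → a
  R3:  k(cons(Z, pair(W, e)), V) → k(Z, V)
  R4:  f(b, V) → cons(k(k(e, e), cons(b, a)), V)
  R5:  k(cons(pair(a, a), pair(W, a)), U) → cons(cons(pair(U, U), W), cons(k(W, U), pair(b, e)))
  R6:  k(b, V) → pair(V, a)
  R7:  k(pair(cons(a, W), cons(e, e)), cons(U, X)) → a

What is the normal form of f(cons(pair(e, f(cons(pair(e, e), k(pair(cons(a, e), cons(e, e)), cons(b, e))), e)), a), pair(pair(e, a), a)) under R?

e

1. f(cons(pair(e, f(cons(pair(e, e), k(pair(cons(a, e), cons(e, e)), cons(b, e))), e)), a), pair(pair(e, a), a))  →  f(cons(pair(e, e), k(pair(cons(a, e), cons(e, e)), cons(b, e))), e)   [R1 at ε]
2. f(cons(pair(e, e), k(pair(cons(a, e), cons(e, e)), cons(b, e))), e)  →  f(cons(pair(e, e), a), e)   [R7 at 1.2]
3. f(cons(pair(e, e), a), e)  →  e   [R1 at ε]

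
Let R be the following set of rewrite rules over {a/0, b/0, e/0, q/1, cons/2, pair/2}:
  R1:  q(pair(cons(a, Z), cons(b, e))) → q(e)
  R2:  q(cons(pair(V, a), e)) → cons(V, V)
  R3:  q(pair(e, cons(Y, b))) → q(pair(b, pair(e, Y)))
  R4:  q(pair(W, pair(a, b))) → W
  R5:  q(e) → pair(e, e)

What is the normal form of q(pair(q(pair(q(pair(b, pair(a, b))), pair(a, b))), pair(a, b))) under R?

b

1. q(pair(q(pair(q(pair(b, pair(a, b))), pair(a, b))), pair(a, b)))  →  q(pair(q(pair(b, pair(a, b))), pair(a, b)))   [R4 at ε]
2. q(pair(q(pair(b, pair(a, b))), pair(a, b)))  →  q(pair(b, pair(a, b)))   [R4 at ε]
3. q(pair(b, pair(a, b)))  →  b   [R4 at ε]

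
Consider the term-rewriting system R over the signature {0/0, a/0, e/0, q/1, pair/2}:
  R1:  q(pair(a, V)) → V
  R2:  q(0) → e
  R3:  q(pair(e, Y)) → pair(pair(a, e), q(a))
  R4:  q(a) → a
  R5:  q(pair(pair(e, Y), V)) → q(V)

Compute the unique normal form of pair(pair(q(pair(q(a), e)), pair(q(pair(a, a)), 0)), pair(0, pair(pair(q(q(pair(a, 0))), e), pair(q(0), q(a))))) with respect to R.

pair(pair(e, pair(a, 0)), pair(0, pair(pair(e, e), pair(e, a))))

1. pair(pair(q(pair(q(a), e)), pair(q(pair(a, a)), 0)), pair(0, pair(pair(q(q(pair(a, 0))), e), pair(q(0), q(a)))))  →  pair(pair(q(pair(a, e)), pair(q(pair(a, a)), 0)), pair(0, pair(pair(q(q(pair(a, 0))), e), pair(q(0), q(a)))))   [R4 at 1.1.1.1]
2. pair(pair(q(pair(a, e)), pair(q(pair(a, a)), 0)), pair(0, pair(pair(q(q(pair(a, 0))), e), pair(q(0), q(a)))))  →  pair(pair(e, pair(q(pair(a, a)), 0)), pair(0, pair(pair(q(q(pair(a, 0))), e), pair(q(0), q(a)))))   [R1 at 1.1]
3. pair(pair(e, pair(q(pair(a, a)), 0)), pair(0, pair(pair(q(q(pair(a, 0))), e), pair(q(0), q(a)))))  →  pair(pair(e, pair(a, 0)), pair(0, pair(pair(q(q(pair(a, 0))), e), pair(q(0), q(a)))))   [R1 at 1.2.1]
4. pair(pair(e, pair(a, 0)), pair(0, pair(pair(q(q(pair(a, 0))), e), pair(q(0), q(a)))))  →  pair(pair(e, pair(a, 0)), pair(0, pair(pair(q(0), e), pair(q(0), q(a)))))   [R1 at 2.2.1.1.1]
5. pair(pair(e, pair(a, 0)), pair(0, pair(pair(q(0), e), pair(q(0), q(a)))))  →  pair(pair(e, pair(a, 0)), pair(0, pair(pair(e, e), pair(q(0), q(a)))))   [R2 at 2.2.1.1]
6. pair(pair(e, pair(a, 0)), pair(0, pair(pair(e, e), pair(q(0), q(a)))))  →  pair(pair(e, pair(a, 0)), pair(0, pair(pair(e, e), pair(e, q(a)))))   [R2 at 2.2.2.1]
7. pair(pair(e, pair(a, 0)), pair(0, pair(pair(e, e), pair(e, q(a)))))  →  pair(pair(e, pair(a, 0)), pair(0, pair(pair(e, e), pair(e, a))))   [R4 at 2.2.2.2]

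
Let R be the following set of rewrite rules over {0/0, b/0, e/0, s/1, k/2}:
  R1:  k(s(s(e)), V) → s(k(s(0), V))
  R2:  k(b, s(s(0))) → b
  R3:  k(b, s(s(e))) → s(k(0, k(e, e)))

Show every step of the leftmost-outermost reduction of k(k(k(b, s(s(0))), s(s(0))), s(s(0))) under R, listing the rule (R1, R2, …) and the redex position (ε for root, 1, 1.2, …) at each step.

b

1. k(k(k(b, s(s(0))), s(s(0))), s(s(0)))  →  k(k(b, s(s(0))), s(s(0)))   [R2 at 1.1]
2. k(k(b, s(s(0))), s(s(0)))  →  k(b, s(s(0)))   [R2 at 1]
3. k(b, s(s(0)))  →  b   [R2 at ε]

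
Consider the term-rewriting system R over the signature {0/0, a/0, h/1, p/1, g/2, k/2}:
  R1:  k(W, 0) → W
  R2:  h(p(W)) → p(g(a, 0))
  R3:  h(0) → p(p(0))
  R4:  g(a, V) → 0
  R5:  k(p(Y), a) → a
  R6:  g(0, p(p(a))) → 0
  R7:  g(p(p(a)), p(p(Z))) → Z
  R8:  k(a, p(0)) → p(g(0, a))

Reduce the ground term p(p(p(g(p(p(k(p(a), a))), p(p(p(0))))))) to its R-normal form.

1. p(p(p(g(p(p(k(p(a), a))), p(p(p(0)))))))  →  p(p(p(g(p(p(a)), p(p(p(0)))))))   [R5 at 1.1.1.1.1.1]
2. p(p(p(g(p(p(a)), p(p(p(0)))))))  →  p(p(p(p(0))))   [R7 at 1.1.1]

p(p(p(p(0))))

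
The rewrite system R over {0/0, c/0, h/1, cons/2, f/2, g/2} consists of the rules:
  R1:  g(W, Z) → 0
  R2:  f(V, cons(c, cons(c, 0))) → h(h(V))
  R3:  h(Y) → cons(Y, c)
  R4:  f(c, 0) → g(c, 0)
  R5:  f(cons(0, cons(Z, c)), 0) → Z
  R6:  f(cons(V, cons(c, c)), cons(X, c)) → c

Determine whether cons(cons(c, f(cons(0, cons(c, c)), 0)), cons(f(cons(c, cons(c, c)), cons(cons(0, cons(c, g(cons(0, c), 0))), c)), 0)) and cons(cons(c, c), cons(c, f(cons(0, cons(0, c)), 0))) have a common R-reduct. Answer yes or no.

Reduce t₁ = cons(cons(c, f(cons(0, cons(c, c)), 0)), cons(f(cons(c, cons(c, c)), cons(cons(0, cons(c, g(cons(0, c), 0))), c)), 0)):
1. cons(cons(c, f(cons(0, cons(c, c)), 0)), cons(f(cons(c, cons(c, c)), cons(cons(0, cons(c, g(cons(0, c), 0))), c)), 0))  →  cons(cons(c, c), cons(f(cons(c, cons(c, c)), cons(cons(0, cons(c, g(cons(0, c), 0))), c)), 0))   [R5 at 1.2]
2. cons(cons(c, c), cons(f(cons(c, cons(c, c)), cons(cons(0, cons(c, g(cons(0, c), 0))), c)), 0))  →  cons(cons(c, c), cons(c, 0))   [R6 at 2.1]

Reduce t₂ = cons(cons(c, c), cons(c, f(cons(0, cons(0, c)), 0))):
1. cons(cons(c, c), cons(c, f(cons(0, cons(0, c)), 0)))  →  cons(cons(c, c), cons(c, 0))   [R5 at 2.2]

yes — NF(t₁) = cons(cons(c, c), cons(c, 0)), NF(t₂) = cons(cons(c, c), cons(c, 0))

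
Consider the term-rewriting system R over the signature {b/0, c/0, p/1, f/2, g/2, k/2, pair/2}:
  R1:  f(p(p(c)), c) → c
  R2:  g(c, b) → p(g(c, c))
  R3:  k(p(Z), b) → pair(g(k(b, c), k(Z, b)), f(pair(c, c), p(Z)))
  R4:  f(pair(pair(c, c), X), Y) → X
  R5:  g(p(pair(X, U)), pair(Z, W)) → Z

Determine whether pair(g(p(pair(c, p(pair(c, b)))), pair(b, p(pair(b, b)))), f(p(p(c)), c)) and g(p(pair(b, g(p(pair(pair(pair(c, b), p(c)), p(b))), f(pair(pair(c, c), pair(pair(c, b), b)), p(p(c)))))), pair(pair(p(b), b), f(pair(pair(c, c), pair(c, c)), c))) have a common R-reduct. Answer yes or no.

Reduce t₁ = pair(g(p(pair(c, p(pair(c, b)))), pair(b, p(pair(b, b)))), f(p(p(c)), c)):
1. pair(g(p(pair(c, p(pair(c, b)))), pair(b, p(pair(b, b)))), f(p(p(c)), c))  →  pair(b, f(p(p(c)), c))   [R5 at 1]
2. pair(b, f(p(p(c)), c))  →  pair(b, c)   [R1 at 2]

Reduce t₂ = g(p(pair(b, g(p(pair(pair(pair(c, b), p(c)), p(b))), f(pair(pair(c, c), pair(pair(c, b), b)), p(p(c)))))), pair(pair(p(b), b), f(pair(pair(c, c), pair(c, c)), c))):
1. g(p(pair(b, g(p(pair(pair(pair(c, b), p(c)), p(b))), f(pair(pair(c, c), pair(pair(c, b), b)), p(p(c)))))), pair(pair(p(b), b), f(pair(pair(c, c), pair(c, c)), c)))  →  pair(p(b), b)   [R5 at ε]

no — NF(t₁) = pair(b, c), NF(t₂) = pair(p(b), b)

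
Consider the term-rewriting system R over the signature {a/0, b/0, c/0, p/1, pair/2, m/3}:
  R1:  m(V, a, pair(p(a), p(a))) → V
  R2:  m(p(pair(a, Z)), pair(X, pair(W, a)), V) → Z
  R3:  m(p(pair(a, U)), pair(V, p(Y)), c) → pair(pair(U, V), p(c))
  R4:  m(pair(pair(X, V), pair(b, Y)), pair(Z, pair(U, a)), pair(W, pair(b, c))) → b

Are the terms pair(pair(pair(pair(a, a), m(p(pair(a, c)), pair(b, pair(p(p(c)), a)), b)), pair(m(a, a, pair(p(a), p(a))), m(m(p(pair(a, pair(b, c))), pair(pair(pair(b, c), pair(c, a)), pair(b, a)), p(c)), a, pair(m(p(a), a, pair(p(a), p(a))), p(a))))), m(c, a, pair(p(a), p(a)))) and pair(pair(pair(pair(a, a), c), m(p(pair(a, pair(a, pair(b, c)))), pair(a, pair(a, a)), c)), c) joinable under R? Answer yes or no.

yes — NF(t₁) = pair(pair(pair(pair(a, a), c), pair(a, pair(b, c))), c), NF(t₂) = pair(pair(pair(pair(a, a), c), pair(a, pair(b, c))), c)

Reduce t₁ = pair(pair(pair(pair(a, a), m(p(pair(a, c)), pair(b, pair(p(p(c)), a)), b)), pair(m(a, a, pair(p(a), p(a))), m(m(p(pair(a, pair(b, c))), pair(pair(pair(b, c), pair(c, a)), pair(b, a)), p(c)), a, pair(m(p(a), a, pair(p(a), p(a))), p(a))))), m(c, a, pair(p(a), p(a)))):
1. pair(pair(pair(pair(a, a), m(p(pair(a, c)), pair(b, pair(p(p(c)), a)), b)), pair(m(a, a, pair(p(a), p(a))), m(m(p(pair(a, pair(b, c))), pair(pair(pair(b, c), pair(c, a)), pair(b, a)), p(c)), a, pair(m(p(a), a, pair(p(a), p(a))), p(a))))), m(c, a, pair(p(a), p(a))))  →  pair(pair(pair(pair(a, a), c), pair(m(a, a, pair(p(a), p(a))), m(m(p(pair(a, pair(b, c))), pair(pair(pair(b, c), pair(c, a)), pair(b, a)), p(c)), a, pair(m(p(a), a, pair(p(a), p(a))), p(a))))), m(c, a, pair(p(a), p(a))))   [R2 at 1.1.2]
2. pair(pair(pair(pair(a, a), c), pair(m(a, a, pair(p(a), p(a))), m(m(p(pair(a, pair(b, c))), pair(pair(pair(b, c), pair(c, a)), pair(b, a)), p(c)), a, pair(m(p(a), a, pair(p(a), p(a))), p(a))))), m(c, a, pair(p(a), p(a))))  →  pair(pair(pair(pair(a, a), c), pair(a, m(m(p(pair(a, pair(b, c))), pair(pair(pair(b, c), pair(c, a)), pair(b, a)), p(c)), a, pair(m(p(a), a, pair(p(a), p(a))), p(a))))), m(c, a, pair(p(a), p(a))))   [R1 at 1.2.1]
3. pair(pair(pair(pair(a, a), c), pair(a, m(m(p(pair(a, pair(b, c))), pair(pair(pair(b, c), pair(c, a)), pair(b, a)), p(c)), a, pair(m(p(a), a, pair(p(a), p(a))), p(a))))), m(c, a, pair(p(a), p(a))))  →  pair(pair(pair(pair(a, a), c), pair(a, m(pair(b, c), a, pair(m(p(a), a, pair(p(a), p(a))), p(a))))), m(c, a, pair(p(a), p(a))))   [R2 at 1.2.2.1]
4. pair(pair(pair(pair(a, a), c), pair(a, m(pair(b, c), a, pair(m(p(a), a, pair(p(a), p(a))), p(a))))), m(c, a, pair(p(a), p(a))))  →  pair(pair(pair(pair(a, a), c), pair(a, m(pair(b, c), a, pair(p(a), p(a))))), m(c, a, pair(p(a), p(a))))   [R1 at 1.2.2.3.1]
5. pair(pair(pair(pair(a, a), c), pair(a, m(pair(b, c), a, pair(p(a), p(a))))), m(c, a, pair(p(a), p(a))))  →  pair(pair(pair(pair(a, a), c), pair(a, pair(b, c))), m(c, a, pair(p(a), p(a))))   [R1 at 1.2.2]
6. pair(pair(pair(pair(a, a), c), pair(a, pair(b, c))), m(c, a, pair(p(a), p(a))))  →  pair(pair(pair(pair(a, a), c), pair(a, pair(b, c))), c)   [R1 at 2]

Reduce t₂ = pair(pair(pair(pair(a, a), c), m(p(pair(a, pair(a, pair(b, c)))), pair(a, pair(a, a)), c)), c):
1. pair(pair(pair(pair(a, a), c), m(p(pair(a, pair(a, pair(b, c)))), pair(a, pair(a, a)), c)), c)  →  pair(pair(pair(pair(a, a), c), pair(a, pair(b, c))), c)   [R2 at 1.2]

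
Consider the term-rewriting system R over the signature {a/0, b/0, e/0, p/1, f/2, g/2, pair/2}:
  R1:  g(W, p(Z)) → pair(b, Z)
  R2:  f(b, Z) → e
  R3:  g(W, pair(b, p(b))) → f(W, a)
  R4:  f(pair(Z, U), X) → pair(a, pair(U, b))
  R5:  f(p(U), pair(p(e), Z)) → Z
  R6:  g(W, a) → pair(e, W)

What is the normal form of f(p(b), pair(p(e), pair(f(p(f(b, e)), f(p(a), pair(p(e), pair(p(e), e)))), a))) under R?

pair(e, a)

1. f(p(b), pair(p(e), pair(f(p(f(b, e)), f(p(a), pair(p(e), pair(p(e), e)))), a)))  →  pair(f(p(f(b, e)), f(p(a), pair(p(e), pair(p(e), e)))), a)   [R5 at ε]
2. pair(f(p(f(b, e)), f(p(a), pair(p(e), pair(p(e), e)))), a)  →  pair(f(p(e), f(p(a), pair(p(e), pair(p(e), e)))), a)   [R2 at 1.1.1]
3. pair(f(p(e), f(p(a), pair(p(e), pair(p(e), e)))), a)  →  pair(f(p(e), pair(p(e), e)), a)   [R5 at 1.2]
4. pair(f(p(e), pair(p(e), e)), a)  →  pair(e, a)   [R5 at 1]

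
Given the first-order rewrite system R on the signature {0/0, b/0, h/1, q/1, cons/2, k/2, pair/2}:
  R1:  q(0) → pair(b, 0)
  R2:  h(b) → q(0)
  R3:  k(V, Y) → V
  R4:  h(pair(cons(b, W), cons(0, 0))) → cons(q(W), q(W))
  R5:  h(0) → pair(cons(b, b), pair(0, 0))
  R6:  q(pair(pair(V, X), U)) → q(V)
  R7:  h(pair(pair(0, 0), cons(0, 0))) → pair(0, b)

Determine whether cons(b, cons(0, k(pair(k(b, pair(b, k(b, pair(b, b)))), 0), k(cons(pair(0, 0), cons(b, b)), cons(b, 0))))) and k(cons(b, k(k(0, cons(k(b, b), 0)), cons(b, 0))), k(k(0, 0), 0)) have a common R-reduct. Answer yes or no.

Reduce t₁ = cons(b, cons(0, k(pair(k(b, pair(b, k(b, pair(b, b)))), 0), k(cons(pair(0, 0), cons(b, b)), cons(b, 0))))):
1. cons(b, cons(0, k(pair(k(b, pair(b, k(b, pair(b, b)))), 0), k(cons(pair(0, 0), cons(b, b)), cons(b, 0)))))  →  cons(b, cons(0, pair(k(b, pair(b, k(b, pair(b, b)))), 0)))   [R3 at 2.2]
2. cons(b, cons(0, pair(k(b, pair(b, k(b, pair(b, b)))), 0)))  →  cons(b, cons(0, pair(b, 0)))   [R3 at 2.2.1]

Reduce t₂ = k(cons(b, k(k(0, cons(k(b, b), 0)), cons(b, 0))), k(k(0, 0), 0)):
1. k(cons(b, k(k(0, cons(k(b, b), 0)), cons(b, 0))), k(k(0, 0), 0))  →  cons(b, k(k(0, cons(k(b, b), 0)), cons(b, 0)))   [R3 at ε]
2. cons(b, k(k(0, cons(k(b, b), 0)), cons(b, 0)))  →  cons(b, k(0, cons(k(b, b), 0)))   [R3 at 2]
3. cons(b, k(0, cons(k(b, b), 0)))  →  cons(b, 0)   [R3 at 2]

no — NF(t₁) = cons(b, cons(0, pair(b, 0))), NF(t₂) = cons(b, 0)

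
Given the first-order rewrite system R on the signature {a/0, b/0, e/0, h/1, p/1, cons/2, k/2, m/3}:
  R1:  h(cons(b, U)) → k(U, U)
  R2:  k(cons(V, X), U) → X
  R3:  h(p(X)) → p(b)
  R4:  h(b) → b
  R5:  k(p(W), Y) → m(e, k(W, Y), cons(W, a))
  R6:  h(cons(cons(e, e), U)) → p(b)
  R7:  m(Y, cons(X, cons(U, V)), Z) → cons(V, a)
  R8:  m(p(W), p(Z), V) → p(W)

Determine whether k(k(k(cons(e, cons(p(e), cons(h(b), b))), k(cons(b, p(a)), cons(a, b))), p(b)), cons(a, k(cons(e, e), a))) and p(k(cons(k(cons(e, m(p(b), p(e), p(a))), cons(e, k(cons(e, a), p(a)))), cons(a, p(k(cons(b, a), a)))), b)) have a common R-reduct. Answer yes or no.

no — NF(t₁) = b, NF(t₂) = p(cons(a, p(a)))

Reduce t₁ = k(k(k(cons(e, cons(p(e), cons(h(b), b))), k(cons(b, p(a)), cons(a, b))), p(b)), cons(a, k(cons(e, e), a))):
1. k(k(k(cons(e, cons(p(e), cons(h(b), b))), k(cons(b, p(a)), cons(a, b))), p(b)), cons(a, k(cons(e, e), a)))  →  k(k(cons(p(e), cons(h(b), b)), p(b)), cons(a, k(cons(e, e), a)))   [R2 at 1.1]
2. k(k(cons(p(e), cons(h(b), b)), p(b)), cons(a, k(cons(e, e), a)))  →  k(cons(h(b), b), cons(a, k(cons(e, e), a)))   [R2 at 1]
3. k(cons(h(b), b), cons(a, k(cons(e, e), a)))  →  b   [R2 at ε]

Reduce t₂ = p(k(cons(k(cons(e, m(p(b), p(e), p(a))), cons(e, k(cons(e, a), p(a)))), cons(a, p(k(cons(b, a), a)))), b)):
1. p(k(cons(k(cons(e, m(p(b), p(e), p(a))), cons(e, k(cons(e, a), p(a)))), cons(a, p(k(cons(b, a), a)))), b))  →  p(cons(a, p(k(cons(b, a), a))))   [R2 at 1]
2. p(cons(a, p(k(cons(b, a), a))))  →  p(cons(a, p(a)))   [R2 at 1.2.1]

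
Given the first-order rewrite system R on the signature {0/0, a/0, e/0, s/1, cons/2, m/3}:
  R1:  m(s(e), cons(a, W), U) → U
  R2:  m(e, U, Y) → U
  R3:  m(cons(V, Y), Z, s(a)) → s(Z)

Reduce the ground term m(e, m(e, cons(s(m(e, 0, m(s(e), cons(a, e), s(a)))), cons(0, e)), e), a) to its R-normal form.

cons(s(0), cons(0, e))

1. m(e, m(e, cons(s(m(e, 0, m(s(e), cons(a, e), s(a)))), cons(0, e)), e), a)  →  m(e, cons(s(m(e, 0, m(s(e), cons(a, e), s(a)))), cons(0, e)), e)   [R2 at ε]
2. m(e, cons(s(m(e, 0, m(s(e), cons(a, e), s(a)))), cons(0, e)), e)  →  cons(s(m(e, 0, m(s(e), cons(a, e), s(a)))), cons(0, e))   [R2 at ε]
3. cons(s(m(e, 0, m(s(e), cons(a, e), s(a)))), cons(0, e))  →  cons(s(0), cons(0, e))   [R2 at 1.1]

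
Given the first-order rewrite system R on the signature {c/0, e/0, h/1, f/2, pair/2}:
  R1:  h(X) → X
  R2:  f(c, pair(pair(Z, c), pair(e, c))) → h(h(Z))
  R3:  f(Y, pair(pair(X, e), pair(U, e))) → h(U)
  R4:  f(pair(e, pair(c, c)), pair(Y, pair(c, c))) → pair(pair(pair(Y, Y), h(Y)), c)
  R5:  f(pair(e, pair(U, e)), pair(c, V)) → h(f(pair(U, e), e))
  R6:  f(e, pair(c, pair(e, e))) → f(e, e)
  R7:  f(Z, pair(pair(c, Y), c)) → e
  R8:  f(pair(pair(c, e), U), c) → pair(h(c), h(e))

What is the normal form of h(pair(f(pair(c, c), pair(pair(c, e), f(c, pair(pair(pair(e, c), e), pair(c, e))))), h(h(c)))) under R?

1. h(pair(f(pair(c, c), pair(pair(c, e), f(c, pair(pair(pair(e, c), e), pair(c, e))))), h(h(c))))  →  pair(f(pair(c, c), pair(pair(c, e), f(c, pair(pair(pair(e, c), e), pair(c, e))))), h(h(c)))   [R1 at ε]
2. pair(f(pair(c, c), pair(pair(c, e), f(c, pair(pair(pair(e, c), e), pair(c, e))))), h(h(c)))  →  pair(f(pair(c, c), pair(pair(c, e), h(c))), h(h(c)))   [R3 at 1.2.2]
3. pair(f(pair(c, c), pair(pair(c, e), h(c))), h(h(c)))  →  pair(f(pair(c, c), pair(pair(c, e), c)), h(h(c)))   [R1 at 1.2.2]
4. pair(f(pair(c, c), pair(pair(c, e), c)), h(h(c)))  →  pair(e, h(h(c)))   [R7 at 1]
5. pair(e, h(h(c)))  →  pair(e, h(c))   [R1 at 2]
6. pair(e, h(c))  →  pair(e, c)   [R1 at 2]

pair(e, c)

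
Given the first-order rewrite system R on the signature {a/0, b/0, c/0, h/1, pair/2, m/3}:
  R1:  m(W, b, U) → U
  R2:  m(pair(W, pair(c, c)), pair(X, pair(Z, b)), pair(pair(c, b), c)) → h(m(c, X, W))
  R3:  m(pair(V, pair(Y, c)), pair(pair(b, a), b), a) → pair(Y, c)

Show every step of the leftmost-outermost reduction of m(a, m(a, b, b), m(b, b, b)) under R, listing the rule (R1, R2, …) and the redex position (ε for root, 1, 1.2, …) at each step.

b

1. m(a, m(a, b, b), m(b, b, b))  →  m(a, b, m(b, b, b))   [R1 at 2]
2. m(a, b, m(b, b, b))  →  m(b, b, b)   [R1 at ε]
3. m(b, b, b)  →  b   [R1 at ε]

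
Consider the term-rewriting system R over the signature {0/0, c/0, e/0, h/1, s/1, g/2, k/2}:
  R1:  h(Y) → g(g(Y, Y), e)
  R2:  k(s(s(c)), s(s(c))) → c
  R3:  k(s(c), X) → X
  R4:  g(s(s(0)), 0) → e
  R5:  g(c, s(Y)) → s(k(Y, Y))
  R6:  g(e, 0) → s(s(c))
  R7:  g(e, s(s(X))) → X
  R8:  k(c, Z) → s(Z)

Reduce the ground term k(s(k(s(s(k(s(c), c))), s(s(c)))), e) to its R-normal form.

1. k(s(k(s(s(k(s(c), c))), s(s(c)))), e)  →  k(s(k(s(s(c)), s(s(c)))), e)   [R3 at 1.1.1.1.1]
2. k(s(k(s(s(c)), s(s(c)))), e)  →  k(s(c), e)   [R2 at 1.1]
3. k(s(c), e)  →  e   [R3 at ε]

e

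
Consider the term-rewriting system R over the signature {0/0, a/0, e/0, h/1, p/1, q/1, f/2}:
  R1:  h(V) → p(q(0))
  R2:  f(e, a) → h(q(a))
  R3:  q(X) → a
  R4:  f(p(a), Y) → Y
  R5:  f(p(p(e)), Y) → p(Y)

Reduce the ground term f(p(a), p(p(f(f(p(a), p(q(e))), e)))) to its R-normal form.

1. f(p(a), p(p(f(f(p(a), p(q(e))), e))))  →  p(p(f(f(p(a), p(q(e))), e)))   [R4 at ε]
2. p(p(f(f(p(a), p(q(e))), e)))  →  p(p(f(p(q(e)), e)))   [R4 at 1.1.1]
3. p(p(f(p(q(e)), e)))  →  p(p(f(p(a), e)))   [R3 at 1.1.1.1]
4. p(p(f(p(a), e)))  →  p(p(e))   [R4 at 1.1]

p(p(e))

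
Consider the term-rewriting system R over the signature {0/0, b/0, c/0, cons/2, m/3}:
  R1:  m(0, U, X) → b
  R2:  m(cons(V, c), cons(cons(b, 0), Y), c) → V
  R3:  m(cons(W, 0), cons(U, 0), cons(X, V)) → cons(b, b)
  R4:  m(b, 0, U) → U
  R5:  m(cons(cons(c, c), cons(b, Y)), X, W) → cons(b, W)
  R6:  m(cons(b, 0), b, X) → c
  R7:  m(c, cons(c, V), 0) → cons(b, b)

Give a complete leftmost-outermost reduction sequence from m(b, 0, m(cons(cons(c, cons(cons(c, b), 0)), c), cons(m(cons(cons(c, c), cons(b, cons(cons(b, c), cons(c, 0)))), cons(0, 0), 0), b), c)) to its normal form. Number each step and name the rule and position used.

1. m(b, 0, m(cons(cons(c, cons(cons(c, b), 0)), c), cons(m(cons(cons(c, c), cons(b, cons(cons(b, c), cons(c, 0)))), cons(0, 0), 0), b), c))  →  m(cons(cons(c, cons(cons(c, b), 0)), c), cons(m(cons(cons(c, c), cons(b, cons(cons(b, c), cons(c, 0)))), cons(0, 0), 0), b), c)   [R4 at ε]
2. m(cons(cons(c, cons(cons(c, b), 0)), c), cons(m(cons(cons(c, c), cons(b, cons(cons(b, c), cons(c, 0)))), cons(0, 0), 0), b), c)  →  m(cons(cons(c, cons(cons(c, b), 0)), c), cons(cons(b, 0), b), c)   [R5 at 2.1]
3. m(cons(cons(c, cons(cons(c, b), 0)), c), cons(cons(b, 0), b), c)  →  cons(c, cons(cons(c, b), 0))   [R2 at ε]

cons(c, cons(cons(c, b), 0))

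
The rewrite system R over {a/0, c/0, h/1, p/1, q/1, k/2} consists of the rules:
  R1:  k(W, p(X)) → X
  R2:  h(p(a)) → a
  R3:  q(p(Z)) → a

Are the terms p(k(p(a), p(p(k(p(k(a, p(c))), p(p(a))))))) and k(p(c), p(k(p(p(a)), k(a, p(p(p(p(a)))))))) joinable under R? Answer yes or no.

Reduce t₁ = p(k(p(a), p(p(k(p(k(a, p(c))), p(p(a))))))):
1. p(k(p(a), p(p(k(p(k(a, p(c))), p(p(a)))))))  →  p(p(k(p(k(a, p(c))), p(p(a)))))   [R1 at 1]
2. p(p(k(p(k(a, p(c))), p(p(a)))))  →  p(p(p(a)))   [R1 at 1.1]

Reduce t₂ = k(p(c), p(k(p(p(a)), k(a, p(p(p(p(a)))))))):
1. k(p(c), p(k(p(p(a)), k(a, p(p(p(p(a))))))))  →  k(p(p(a)), k(a, p(p(p(p(a))))))   [R1 at ε]
2. k(p(p(a)), k(a, p(p(p(p(a))))))  →  k(p(p(a)), p(p(p(a))))   [R1 at 2]
3. k(p(p(a)), p(p(p(a))))  →  p(p(a))   [R1 at ε]

no — NF(t₁) = p(p(p(a))), NF(t₂) = p(p(a))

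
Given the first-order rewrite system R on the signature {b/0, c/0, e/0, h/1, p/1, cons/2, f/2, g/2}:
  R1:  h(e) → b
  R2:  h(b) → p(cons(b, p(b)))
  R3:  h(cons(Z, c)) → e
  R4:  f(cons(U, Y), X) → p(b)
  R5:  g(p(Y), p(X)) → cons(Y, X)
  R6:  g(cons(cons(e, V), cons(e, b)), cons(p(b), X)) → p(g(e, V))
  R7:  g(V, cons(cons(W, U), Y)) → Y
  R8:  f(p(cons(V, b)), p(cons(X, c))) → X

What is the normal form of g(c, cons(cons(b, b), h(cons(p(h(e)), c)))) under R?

1. g(c, cons(cons(b, b), h(cons(p(h(e)), c))))  →  h(cons(p(h(e)), c))   [R7 at ε]
2. h(cons(p(h(e)), c))  →  e   [R3 at ε]

e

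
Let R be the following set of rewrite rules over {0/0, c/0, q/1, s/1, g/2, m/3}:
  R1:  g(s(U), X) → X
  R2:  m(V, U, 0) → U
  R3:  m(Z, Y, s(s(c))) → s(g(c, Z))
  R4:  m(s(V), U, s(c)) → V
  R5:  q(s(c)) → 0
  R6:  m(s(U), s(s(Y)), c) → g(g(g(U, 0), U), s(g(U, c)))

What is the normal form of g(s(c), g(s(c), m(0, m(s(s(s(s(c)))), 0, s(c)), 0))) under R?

1. g(s(c), g(s(c), m(0, m(s(s(s(s(c)))), 0, s(c)), 0)))  →  g(s(c), m(0, m(s(s(s(s(c)))), 0, s(c)), 0))   [R1 at ε]
2. g(s(c), m(0, m(s(s(s(s(c)))), 0, s(c)), 0))  →  m(0, m(s(s(s(s(c)))), 0, s(c)), 0)   [R1 at ε]
3. m(0, m(s(s(s(s(c)))), 0, s(c)), 0)  →  m(s(s(s(s(c)))), 0, s(c))   [R2 at ε]
4. m(s(s(s(s(c)))), 0, s(c))  →  s(s(s(c)))   [R4 at ε]

s(s(s(c)))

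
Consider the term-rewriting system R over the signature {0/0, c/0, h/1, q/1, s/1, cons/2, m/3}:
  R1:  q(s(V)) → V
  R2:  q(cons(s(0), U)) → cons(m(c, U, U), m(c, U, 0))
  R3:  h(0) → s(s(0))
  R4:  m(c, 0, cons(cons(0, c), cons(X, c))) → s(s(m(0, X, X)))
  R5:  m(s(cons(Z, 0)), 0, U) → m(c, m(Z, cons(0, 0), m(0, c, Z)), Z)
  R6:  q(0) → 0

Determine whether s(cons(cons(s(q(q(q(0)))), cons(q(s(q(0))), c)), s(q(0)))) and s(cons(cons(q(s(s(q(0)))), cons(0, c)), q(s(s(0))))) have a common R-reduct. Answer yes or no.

Reduce t₁ = s(cons(cons(s(q(q(q(0)))), cons(q(s(q(0))), c)), s(q(0)))):
1. s(cons(cons(s(q(q(q(0)))), cons(q(s(q(0))), c)), s(q(0))))  →  s(cons(cons(s(q(q(0))), cons(q(s(q(0))), c)), s(q(0))))   [R6 at 1.1.1.1.1.1]
2. s(cons(cons(s(q(q(0))), cons(q(s(q(0))), c)), s(q(0))))  →  s(cons(cons(s(q(0)), cons(q(s(q(0))), c)), s(q(0))))   [R6 at 1.1.1.1.1]
3. s(cons(cons(s(q(0)), cons(q(s(q(0))), c)), s(q(0))))  →  s(cons(cons(s(0), cons(q(s(q(0))), c)), s(q(0))))   [R6 at 1.1.1.1]
4. s(cons(cons(s(0), cons(q(s(q(0))), c)), s(q(0))))  →  s(cons(cons(s(0), cons(q(0), c)), s(q(0))))   [R1 at 1.1.2.1]
5. s(cons(cons(s(0), cons(q(0), c)), s(q(0))))  →  s(cons(cons(s(0), cons(0, c)), s(q(0))))   [R6 at 1.1.2.1]
6. s(cons(cons(s(0), cons(0, c)), s(q(0))))  →  s(cons(cons(s(0), cons(0, c)), s(0)))   [R6 at 1.2.1]

Reduce t₂ = s(cons(cons(q(s(s(q(0)))), cons(0, c)), q(s(s(0))))):
1. s(cons(cons(q(s(s(q(0)))), cons(0, c)), q(s(s(0)))))  →  s(cons(cons(s(q(0)), cons(0, c)), q(s(s(0)))))   [R1 at 1.1.1]
2. s(cons(cons(s(q(0)), cons(0, c)), q(s(s(0)))))  →  s(cons(cons(s(0), cons(0, c)), q(s(s(0)))))   [R6 at 1.1.1.1]
3. s(cons(cons(s(0), cons(0, c)), q(s(s(0)))))  →  s(cons(cons(s(0), cons(0, c)), s(0)))   [R1 at 1.2]

yes — NF(t₁) = s(cons(cons(s(0), cons(0, c)), s(0))), NF(t₂) = s(cons(cons(s(0), cons(0, c)), s(0)))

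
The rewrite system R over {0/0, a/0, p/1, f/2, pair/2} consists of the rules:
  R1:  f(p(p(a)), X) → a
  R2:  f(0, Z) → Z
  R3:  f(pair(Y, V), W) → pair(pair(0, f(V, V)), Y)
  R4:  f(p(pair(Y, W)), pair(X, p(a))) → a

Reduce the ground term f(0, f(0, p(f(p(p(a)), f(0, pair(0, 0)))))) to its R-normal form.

p(a)

1. f(0, f(0, p(f(p(p(a)), f(0, pair(0, 0))))))  →  f(0, p(f(p(p(a)), f(0, pair(0, 0)))))   [R2 at ε]
2. f(0, p(f(p(p(a)), f(0, pair(0, 0)))))  →  p(f(p(p(a)), f(0, pair(0, 0))))   [R2 at ε]
3. p(f(p(p(a)), f(0, pair(0, 0))))  →  p(a)   [R1 at 1]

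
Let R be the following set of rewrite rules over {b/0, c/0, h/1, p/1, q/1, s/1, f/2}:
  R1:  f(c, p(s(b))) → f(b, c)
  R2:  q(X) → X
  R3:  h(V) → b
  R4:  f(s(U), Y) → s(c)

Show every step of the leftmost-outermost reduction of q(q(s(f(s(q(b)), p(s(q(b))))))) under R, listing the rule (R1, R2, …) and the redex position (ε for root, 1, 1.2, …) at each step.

1. q(q(s(f(s(q(b)), p(s(q(b)))))))  →  q(s(f(s(q(b)), p(s(q(b))))))   [R2 at ε]
2. q(s(f(s(q(b)), p(s(q(b))))))  →  s(f(s(q(b)), p(s(q(b)))))   [R2 at ε]
3. s(f(s(q(b)), p(s(q(b)))))  →  s(s(c))   [R4 at 1]

s(s(c))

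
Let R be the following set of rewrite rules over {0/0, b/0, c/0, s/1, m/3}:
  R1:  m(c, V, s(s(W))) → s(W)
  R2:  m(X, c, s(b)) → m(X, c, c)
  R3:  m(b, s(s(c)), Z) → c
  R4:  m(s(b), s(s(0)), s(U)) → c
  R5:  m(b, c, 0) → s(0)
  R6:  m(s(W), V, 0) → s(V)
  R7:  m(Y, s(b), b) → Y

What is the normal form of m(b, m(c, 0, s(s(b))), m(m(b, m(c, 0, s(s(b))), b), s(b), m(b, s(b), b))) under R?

b

1. m(b, m(c, 0, s(s(b))), m(m(b, m(c, 0, s(s(b))), b), s(b), m(b, s(b), b)))  →  m(b, s(b), m(m(b, m(c, 0, s(s(b))), b), s(b), m(b, s(b), b)))   [R1 at 2]
2. m(b, s(b), m(m(b, m(c, 0, s(s(b))), b), s(b), m(b, s(b), b)))  →  m(b, s(b), m(m(b, s(b), b), s(b), m(b, s(b), b)))   [R1 at 3.1.2]
3. m(b, s(b), m(m(b, s(b), b), s(b), m(b, s(b), b)))  →  m(b, s(b), m(b, s(b), m(b, s(b), b)))   [R7 at 3.1]
4. m(b, s(b), m(b, s(b), m(b, s(b), b)))  →  m(b, s(b), m(b, s(b), b))   [R7 at 3.3]
5. m(b, s(b), m(b, s(b), b))  →  m(b, s(b), b)   [R7 at 3]
6. m(b, s(b), b)  →  b   [R7 at ε]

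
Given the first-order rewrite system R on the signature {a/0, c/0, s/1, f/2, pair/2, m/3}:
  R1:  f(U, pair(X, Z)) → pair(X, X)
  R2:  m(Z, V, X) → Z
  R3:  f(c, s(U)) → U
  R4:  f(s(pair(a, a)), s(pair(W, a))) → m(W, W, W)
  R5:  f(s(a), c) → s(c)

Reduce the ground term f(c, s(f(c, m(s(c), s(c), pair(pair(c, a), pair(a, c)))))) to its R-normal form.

1. f(c, s(f(c, m(s(c), s(c), pair(pair(c, a), pair(a, c))))))  →  f(c, m(s(c), s(c), pair(pair(c, a), pair(a, c))))   [R3 at ε]
2. f(c, m(s(c), s(c), pair(pair(c, a), pair(a, c))))  →  f(c, s(c))   [R2 at 2]
3. f(c, s(c))  →  c   [R3 at ε]

c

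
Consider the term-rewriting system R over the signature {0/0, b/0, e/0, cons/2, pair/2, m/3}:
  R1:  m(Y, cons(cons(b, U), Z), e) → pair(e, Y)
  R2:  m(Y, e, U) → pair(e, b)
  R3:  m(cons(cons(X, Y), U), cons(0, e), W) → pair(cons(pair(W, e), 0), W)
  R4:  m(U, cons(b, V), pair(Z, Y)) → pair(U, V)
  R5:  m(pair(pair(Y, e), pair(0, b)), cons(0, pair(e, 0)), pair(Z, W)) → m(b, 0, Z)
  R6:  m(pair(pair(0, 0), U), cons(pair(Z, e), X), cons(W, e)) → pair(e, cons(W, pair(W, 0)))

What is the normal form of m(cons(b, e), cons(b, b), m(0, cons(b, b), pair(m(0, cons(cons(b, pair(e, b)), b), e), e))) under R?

1. m(cons(b, e), cons(b, b), m(0, cons(b, b), pair(m(0, cons(cons(b, pair(e, b)), b), e), e)))  →  m(cons(b, e), cons(b, b), pair(0, b))   [R4 at 3]
2. m(cons(b, e), cons(b, b), pair(0, b))  →  pair(cons(b, e), b)   [R4 at ε]

pair(cons(b, e), b)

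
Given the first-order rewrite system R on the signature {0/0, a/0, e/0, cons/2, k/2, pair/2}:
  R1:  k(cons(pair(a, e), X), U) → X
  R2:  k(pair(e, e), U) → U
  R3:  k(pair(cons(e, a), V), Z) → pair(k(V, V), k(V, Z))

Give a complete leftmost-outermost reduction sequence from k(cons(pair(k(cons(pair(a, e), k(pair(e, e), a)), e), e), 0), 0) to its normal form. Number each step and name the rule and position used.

0

1. k(cons(pair(k(cons(pair(a, e), k(pair(e, e), a)), e), e), 0), 0)  →  k(cons(pair(k(pair(e, e), a), e), 0), 0)   [R1 at 1.1.1]
2. k(cons(pair(k(pair(e, e), a), e), 0), 0)  →  k(cons(pair(a, e), 0), 0)   [R2 at 1.1.1]
3. k(cons(pair(a, e), 0), 0)  →  0   [R1 at ε]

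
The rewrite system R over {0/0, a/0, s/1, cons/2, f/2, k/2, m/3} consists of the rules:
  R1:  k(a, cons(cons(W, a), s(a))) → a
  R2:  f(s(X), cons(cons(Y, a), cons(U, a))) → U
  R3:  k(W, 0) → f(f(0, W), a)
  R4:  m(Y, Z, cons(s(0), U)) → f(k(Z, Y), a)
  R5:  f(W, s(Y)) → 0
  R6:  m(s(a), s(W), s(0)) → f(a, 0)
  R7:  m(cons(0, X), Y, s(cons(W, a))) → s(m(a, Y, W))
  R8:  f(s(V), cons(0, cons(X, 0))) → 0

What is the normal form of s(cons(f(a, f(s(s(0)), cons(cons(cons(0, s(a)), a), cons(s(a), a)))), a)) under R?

s(cons(0, a))

1. s(cons(f(a, f(s(s(0)), cons(cons(cons(0, s(a)), a), cons(s(a), a)))), a))  →  s(cons(f(a, s(a)), a))   [R2 at 1.1.2]
2. s(cons(f(a, s(a)), a))  →  s(cons(0, a))   [R5 at 1.1]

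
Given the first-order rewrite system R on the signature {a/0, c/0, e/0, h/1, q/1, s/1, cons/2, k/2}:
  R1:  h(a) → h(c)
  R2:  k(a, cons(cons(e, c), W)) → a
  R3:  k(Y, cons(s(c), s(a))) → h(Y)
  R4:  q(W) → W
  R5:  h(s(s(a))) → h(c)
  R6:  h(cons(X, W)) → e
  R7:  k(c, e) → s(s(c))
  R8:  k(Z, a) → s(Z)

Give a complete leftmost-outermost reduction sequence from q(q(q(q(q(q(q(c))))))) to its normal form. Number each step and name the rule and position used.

1. q(q(q(q(q(q(q(c)))))))  →  q(q(q(q(q(q(c))))))   [R4 at ε]
2. q(q(q(q(q(q(c))))))  →  q(q(q(q(q(c)))))   [R4 at ε]
3. q(q(q(q(q(c)))))  →  q(q(q(q(c))))   [R4 at ε]
4. q(q(q(q(c))))  →  q(q(q(c)))   [R4 at ε]
5. q(q(q(c)))  →  q(q(c))   [R4 at ε]
6. q(q(c))  →  q(c)   [R4 at ε]
7. q(c)  →  c   [R4 at ε]

c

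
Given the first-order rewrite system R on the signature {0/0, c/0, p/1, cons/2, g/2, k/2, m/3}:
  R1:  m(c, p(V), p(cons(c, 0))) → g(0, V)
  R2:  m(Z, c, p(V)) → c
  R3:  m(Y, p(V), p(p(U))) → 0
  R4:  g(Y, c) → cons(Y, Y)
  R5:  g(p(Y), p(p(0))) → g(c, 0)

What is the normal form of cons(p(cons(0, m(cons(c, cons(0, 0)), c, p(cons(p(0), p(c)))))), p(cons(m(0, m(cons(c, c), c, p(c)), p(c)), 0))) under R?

1. cons(p(cons(0, m(cons(c, cons(0, 0)), c, p(cons(p(0), p(c)))))), p(cons(m(0, m(cons(c, c), c, p(c)), p(c)), 0)))  →  cons(p(cons(0, c)), p(cons(m(0, m(cons(c, c), c, p(c)), p(c)), 0)))   [R2 at 1.1.2]
2. cons(p(cons(0, c)), p(cons(m(0, m(cons(c, c), c, p(c)), p(c)), 0)))  →  cons(p(cons(0, c)), p(cons(m(0, c, p(c)), 0)))   [R2 at 2.1.1.2]
3. cons(p(cons(0, c)), p(cons(m(0, c, p(c)), 0)))  →  cons(p(cons(0, c)), p(cons(c, 0)))   [R2 at 2.1.1]

cons(p(cons(0, c)), p(cons(c, 0)))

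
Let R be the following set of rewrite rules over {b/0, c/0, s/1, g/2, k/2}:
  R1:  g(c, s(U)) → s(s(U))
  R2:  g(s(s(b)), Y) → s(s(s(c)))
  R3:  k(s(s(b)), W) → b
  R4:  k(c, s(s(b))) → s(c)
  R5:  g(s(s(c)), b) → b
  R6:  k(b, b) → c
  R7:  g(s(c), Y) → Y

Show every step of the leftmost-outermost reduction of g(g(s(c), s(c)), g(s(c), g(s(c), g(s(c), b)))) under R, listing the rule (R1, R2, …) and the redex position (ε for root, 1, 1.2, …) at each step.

b

1. g(g(s(c), s(c)), g(s(c), g(s(c), g(s(c), b))))  →  g(s(c), g(s(c), g(s(c), g(s(c), b))))   [R7 at 1]
2. g(s(c), g(s(c), g(s(c), g(s(c), b))))  →  g(s(c), g(s(c), g(s(c), b)))   [R7 at ε]
3. g(s(c), g(s(c), g(s(c), b)))  →  g(s(c), g(s(c), b))   [R7 at ε]
4. g(s(c), g(s(c), b))  →  g(s(c), b)   [R7 at ε]
5. g(s(c), b)  →  b   [R7 at ε]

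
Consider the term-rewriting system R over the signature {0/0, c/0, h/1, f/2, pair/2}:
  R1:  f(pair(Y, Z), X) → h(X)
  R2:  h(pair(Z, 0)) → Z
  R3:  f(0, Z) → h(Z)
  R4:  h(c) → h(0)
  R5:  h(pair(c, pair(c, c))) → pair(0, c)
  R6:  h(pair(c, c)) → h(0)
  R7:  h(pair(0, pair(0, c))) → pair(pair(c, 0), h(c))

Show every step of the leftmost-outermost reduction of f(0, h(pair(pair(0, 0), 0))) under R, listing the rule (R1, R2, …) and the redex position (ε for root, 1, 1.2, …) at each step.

0

1. f(0, h(pair(pair(0, 0), 0)))  →  h(h(pair(pair(0, 0), 0)))   [R3 at ε]
2. h(h(pair(pair(0, 0), 0)))  →  h(pair(0, 0))   [R2 at 1]
3. h(pair(0, 0))  →  0   [R2 at ε]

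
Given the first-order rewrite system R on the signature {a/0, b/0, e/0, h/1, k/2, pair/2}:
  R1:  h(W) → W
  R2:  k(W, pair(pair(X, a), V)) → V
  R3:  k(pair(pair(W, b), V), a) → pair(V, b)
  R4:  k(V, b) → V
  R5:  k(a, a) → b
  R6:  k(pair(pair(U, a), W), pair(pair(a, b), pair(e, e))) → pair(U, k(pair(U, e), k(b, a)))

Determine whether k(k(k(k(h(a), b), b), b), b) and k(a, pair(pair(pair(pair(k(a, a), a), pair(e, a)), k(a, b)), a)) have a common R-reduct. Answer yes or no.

yes — NF(t₁) = a, NF(t₂) = a

Reduce t₁ = k(k(k(k(h(a), b), b), b), b):
1. k(k(k(k(h(a), b), b), b), b)  →  k(k(k(h(a), b), b), b)   [R4 at ε]
2. k(k(k(h(a), b), b), b)  →  k(k(h(a), b), b)   [R4 at ε]
3. k(k(h(a), b), b)  →  k(h(a), b)   [R4 at ε]
4. k(h(a), b)  →  h(a)   [R4 at ε]
5. h(a)  →  a   [R1 at ε]

Reduce t₂ = k(a, pair(pair(pair(pair(k(a, a), a), pair(e, a)), k(a, b)), a)):
1. k(a, pair(pair(pair(pair(k(a, a), a), pair(e, a)), k(a, b)), a))  →  k(a, pair(pair(pair(pair(b, a), pair(e, a)), k(a, b)), a))   [R5 at 2.1.1.1.1]
2. k(a, pair(pair(pair(pair(b, a), pair(e, a)), k(a, b)), a))  →  k(a, pair(pair(pair(pair(b, a), pair(e, a)), a), a))   [R4 at 2.1.2]
3. k(a, pair(pair(pair(pair(b, a), pair(e, a)), a), a))  →  a   [R2 at ε]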